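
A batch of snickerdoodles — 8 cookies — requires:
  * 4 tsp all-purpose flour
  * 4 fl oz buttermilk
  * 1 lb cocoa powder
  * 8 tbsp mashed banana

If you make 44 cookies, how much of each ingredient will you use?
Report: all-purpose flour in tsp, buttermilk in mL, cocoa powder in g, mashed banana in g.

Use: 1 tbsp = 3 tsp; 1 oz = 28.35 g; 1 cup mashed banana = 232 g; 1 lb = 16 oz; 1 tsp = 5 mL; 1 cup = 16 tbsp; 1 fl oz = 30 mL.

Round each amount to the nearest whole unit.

all-purpose flour: 22 tsp; buttermilk: 660 mL; cocoa powder: 2495 g; mashed banana: 638 g

Scaling factor: 44/8 = 11/2 = 5.5.
all-purpose flour: 4 tsp × 11/2 = 22 tsp
buttermilk: 4 fl oz × 11/2 × 30 mL/fl oz = 660 mL
cocoa powder: 1 lb × 11/2 × 16 oz/lb × 28.35 g/oz ≈ 2495 g
mashed banana: 8 tbsp × 11/2 ÷ 16 tbsp/cup × 232 g/cup = 638 g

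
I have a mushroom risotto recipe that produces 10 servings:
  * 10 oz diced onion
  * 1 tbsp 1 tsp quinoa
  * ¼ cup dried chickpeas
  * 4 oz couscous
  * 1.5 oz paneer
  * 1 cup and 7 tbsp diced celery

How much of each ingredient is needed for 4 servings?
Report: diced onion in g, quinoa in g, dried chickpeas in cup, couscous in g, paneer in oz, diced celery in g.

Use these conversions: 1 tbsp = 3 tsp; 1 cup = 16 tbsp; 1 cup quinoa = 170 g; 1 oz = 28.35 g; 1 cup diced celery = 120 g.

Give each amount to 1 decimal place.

Scaling factor: 4/10 = 2/5 = 0.4.
diced onion: 10 oz × 2/5 × 28.35 g/oz = 113.4 g
quinoa: (1 tbsp + 1 tsp = 4/3 tbsp) × 2/5 ÷ 16 tbsp/cup × 170 g/cup ≈ 5.7 g
dried chickpeas: 0.25 cup × 2/5 = 0.1 cup
couscous: 4 oz × 2/5 × 28.35 g/oz ≈ 45.4 g
paneer: 1.5 oz × 2/5 = 0.6 oz
diced celery: (1 cup + 7 tbsp = 1.4375 cup) × 2/5 × 120 g/cup = 69.0 g

diced onion: 113.4 g; quinoa: 5.7 g; dried chickpeas: 0.1 cup; couscous: 45.4 g; paneer: 0.6 oz; diced celery: 69.0 g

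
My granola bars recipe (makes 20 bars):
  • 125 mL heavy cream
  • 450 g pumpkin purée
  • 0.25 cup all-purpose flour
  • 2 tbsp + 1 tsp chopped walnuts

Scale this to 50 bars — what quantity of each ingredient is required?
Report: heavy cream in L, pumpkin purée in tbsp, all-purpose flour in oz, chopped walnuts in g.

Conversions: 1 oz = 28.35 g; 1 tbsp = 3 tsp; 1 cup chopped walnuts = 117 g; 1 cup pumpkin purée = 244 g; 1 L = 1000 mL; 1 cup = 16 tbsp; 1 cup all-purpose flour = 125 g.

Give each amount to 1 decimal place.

heavy cream: 0.3 L; pumpkin purée: 73.8 tbsp; all-purpose flour: 2.8 oz; chopped walnuts: 42.7 g

Scaling factor: 50/20 = 5/2 = 2.5.
heavy cream: 125 mL × 5/2 ÷ 1000 mL/L ≈ 0.3 L
pumpkin purée: 450 g × 5/2 ÷ 244 g/cup × 16 tbsp/cup ≈ 73.8 tbsp
all-purpose flour: 0.25 cup × 5/2 × 125 g/cup ÷ 28.35 g/oz ≈ 2.8 oz
chopped walnuts: (2 tbsp + 1 tsp = 7/3 tbsp) × 5/2 ÷ 16 tbsp/cup × 117 g/cup ≈ 42.7 g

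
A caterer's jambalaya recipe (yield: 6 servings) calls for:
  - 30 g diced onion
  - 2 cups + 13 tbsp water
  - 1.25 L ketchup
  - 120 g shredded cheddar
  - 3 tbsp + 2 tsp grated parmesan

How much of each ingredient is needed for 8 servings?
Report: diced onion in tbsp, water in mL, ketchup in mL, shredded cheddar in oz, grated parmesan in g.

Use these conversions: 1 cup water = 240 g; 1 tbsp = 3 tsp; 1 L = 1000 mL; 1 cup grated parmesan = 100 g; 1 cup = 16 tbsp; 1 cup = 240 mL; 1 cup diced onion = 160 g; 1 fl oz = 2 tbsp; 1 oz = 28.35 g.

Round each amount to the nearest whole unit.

diced onion: 4 tbsp; water: 900 mL; ketchup: 1667 mL; shredded cheddar: 6 oz; grated parmesan: 31 g

Scaling factor: 8/6 = 4/3.
diced onion: 30 g × 4/3 ÷ 160 g/cup × 16 tbsp/cup = 4 tbsp
water: (2 cup + 13 tbsp = 2.8125 cup) × 4/3 × 240 mL/cup = 900 mL
ketchup: 1.25 L × 4/3 × 1000 mL/L ≈ 1667 mL
shredded cheddar: 120 g × 4/3 ÷ 28.35 g/oz ≈ 6 oz
grated parmesan: (3 tbsp + 2 tsp = 11/3 tbsp) × 4/3 ÷ 16 tbsp/cup × 100 g/cup ≈ 31 g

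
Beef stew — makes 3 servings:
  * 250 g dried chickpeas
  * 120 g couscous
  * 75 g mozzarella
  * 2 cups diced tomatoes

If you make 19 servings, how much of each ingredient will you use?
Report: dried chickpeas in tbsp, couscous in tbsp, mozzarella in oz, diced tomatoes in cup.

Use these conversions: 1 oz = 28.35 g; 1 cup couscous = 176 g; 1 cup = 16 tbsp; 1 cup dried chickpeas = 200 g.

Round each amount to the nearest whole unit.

Scaling factor: 19/3.
dried chickpeas: 250 g × 19/3 ÷ 200 g/cup × 16 tbsp/cup ≈ 127 tbsp
couscous: 120 g × 19/3 ÷ 176 g/cup × 16 tbsp/cup ≈ 69 tbsp
mozzarella: 75 g × 19/3 ÷ 28.35 g/oz ≈ 17 oz
diced tomatoes: 2 cup × 19/3 ≈ 13 cup

dried chickpeas: 127 tbsp; couscous: 69 tbsp; mozzarella: 17 oz; diced tomatoes: 13 cup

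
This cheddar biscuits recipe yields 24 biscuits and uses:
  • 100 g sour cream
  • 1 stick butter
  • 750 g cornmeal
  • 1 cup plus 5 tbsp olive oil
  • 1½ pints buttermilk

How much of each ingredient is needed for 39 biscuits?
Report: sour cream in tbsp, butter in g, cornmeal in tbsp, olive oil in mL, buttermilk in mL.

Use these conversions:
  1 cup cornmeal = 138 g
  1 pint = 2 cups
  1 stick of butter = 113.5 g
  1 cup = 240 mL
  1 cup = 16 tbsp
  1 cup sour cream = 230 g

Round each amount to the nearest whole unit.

Scaling factor: 39/24 = 13/8 = 1.625.
sour cream: 100 g × 13/8 ÷ 230 g/cup × 16 tbsp/cup ≈ 11 tbsp
butter: 1 stick × 13/8 × 113.5 g/stick ≈ 184 g
cornmeal: 750 g × 13/8 ÷ 138 g/cup × 16 tbsp/cup ≈ 141 tbsp
olive oil: (1 cup + 5 tbsp = 1.3125 cup) × 13/8 × 240 mL/cup ≈ 512 mL
buttermilk: 1.5 pint × 13/8 × 2 cup/pint × 240 mL/cup = 1170 mL

sour cream: 11 tbsp; butter: 184 g; cornmeal: 141 tbsp; olive oil: 512 mL; buttermilk: 1170 mL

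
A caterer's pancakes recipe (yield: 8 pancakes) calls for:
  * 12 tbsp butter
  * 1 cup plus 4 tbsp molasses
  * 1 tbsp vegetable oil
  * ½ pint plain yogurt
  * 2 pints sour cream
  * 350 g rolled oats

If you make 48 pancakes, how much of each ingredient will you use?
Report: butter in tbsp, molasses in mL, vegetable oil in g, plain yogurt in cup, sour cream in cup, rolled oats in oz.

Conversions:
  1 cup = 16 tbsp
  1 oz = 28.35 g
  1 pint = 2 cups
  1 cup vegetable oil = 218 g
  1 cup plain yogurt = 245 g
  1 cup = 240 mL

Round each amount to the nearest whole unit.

butter: 72 tbsp; molasses: 1800 mL; vegetable oil: 82 g; plain yogurt: 6 cup; sour cream: 24 cup; rolled oats: 74 oz

Scaling factor: 48/8 = 6.
butter: 12 tbsp × 6 = 72 tbsp
molasses: (1 cup + 4 tbsp = 1.25 cup) × 6 × 240 mL/cup = 1800 mL
vegetable oil: 1 tbsp × 6 ÷ 16 tbsp/cup × 218 g/cup ≈ 82 g
plain yogurt: 0.5 pint × 6 × 2 cup/pint = 6 cup
sour cream: 2 pint × 6 × 2 cup/pint = 24 cup
rolled oats: 350 g × 6 ÷ 28.35 g/oz ≈ 74 oz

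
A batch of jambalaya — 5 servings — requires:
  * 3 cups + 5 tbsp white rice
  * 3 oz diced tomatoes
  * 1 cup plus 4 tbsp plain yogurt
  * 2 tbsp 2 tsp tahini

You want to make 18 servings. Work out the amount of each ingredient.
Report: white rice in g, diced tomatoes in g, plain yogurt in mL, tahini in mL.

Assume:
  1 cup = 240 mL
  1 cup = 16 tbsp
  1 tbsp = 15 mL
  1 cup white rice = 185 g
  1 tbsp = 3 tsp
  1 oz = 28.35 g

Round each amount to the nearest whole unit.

white rice: 2206 g; diced tomatoes: 306 g; plain yogurt: 1080 mL; tahini: 144 mL

Scaling factor: 18/5 = 3.6.
white rice: (3 cup + 5 tbsp = 3.3125 cup) × 18/5 × 185 g/cup ≈ 2206 g
diced tomatoes: 3 oz × 18/5 × 28.35 g/oz ≈ 306 g
plain yogurt: (1 cup + 4 tbsp = 1.25 cup) × 18/5 × 240 mL/cup = 1080 mL
tahini: (2 tbsp + 2 tsp = 8/3 tbsp) × 18/5 × 15 mL/tbsp = 144 mL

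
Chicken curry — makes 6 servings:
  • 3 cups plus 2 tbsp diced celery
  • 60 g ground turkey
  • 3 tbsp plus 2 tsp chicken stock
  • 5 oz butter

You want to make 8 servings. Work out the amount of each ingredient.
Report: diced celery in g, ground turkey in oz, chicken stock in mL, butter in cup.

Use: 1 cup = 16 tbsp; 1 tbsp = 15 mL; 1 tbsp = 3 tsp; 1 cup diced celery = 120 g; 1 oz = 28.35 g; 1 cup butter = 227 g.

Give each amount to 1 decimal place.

Scaling factor: 8/6 = 4/3.
diced celery: (3 cup + 2 tbsp = 3.125 cup) × 4/3 × 120 g/cup = 500.0 g
ground turkey: 60 g × 4/3 ÷ 28.35 g/oz ≈ 2.8 oz
chicken stock: (3 tbsp + 2 tsp = 11/3 tbsp) × 4/3 × 15 mL/tbsp ≈ 73.3 mL
butter: 5 oz × 4/3 × 28.35 g/oz ÷ 227 g/cup ≈ 0.8 cup

diced celery: 500.0 g; ground turkey: 2.8 oz; chicken stock: 73.3 mL; butter: 0.8 cup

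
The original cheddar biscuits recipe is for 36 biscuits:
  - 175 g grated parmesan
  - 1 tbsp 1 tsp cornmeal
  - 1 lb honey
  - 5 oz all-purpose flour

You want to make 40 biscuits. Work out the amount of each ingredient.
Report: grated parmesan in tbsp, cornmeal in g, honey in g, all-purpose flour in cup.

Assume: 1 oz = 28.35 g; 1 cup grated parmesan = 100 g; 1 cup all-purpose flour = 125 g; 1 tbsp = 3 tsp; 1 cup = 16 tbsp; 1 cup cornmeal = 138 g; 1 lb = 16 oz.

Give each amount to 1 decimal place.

grated parmesan: 31.1 tbsp; cornmeal: 12.8 g; honey: 504.0 g; all-purpose flour: 1.3 cup

Scaling factor: 40/36 = 10/9.
grated parmesan: 175 g × 10/9 ÷ 100 g/cup × 16 tbsp/cup ≈ 31.1 tbsp
cornmeal: (1 tbsp + 1 tsp = 4/3 tbsp) × 10/9 ÷ 16 tbsp/cup × 138 g/cup ≈ 12.8 g
honey: 1 lb × 10/9 × 16 oz/lb × 28.35 g/oz = 504.0 g
all-purpose flour: 5 oz × 10/9 × 28.35 g/oz ÷ 125 g/cup ≈ 1.3 cup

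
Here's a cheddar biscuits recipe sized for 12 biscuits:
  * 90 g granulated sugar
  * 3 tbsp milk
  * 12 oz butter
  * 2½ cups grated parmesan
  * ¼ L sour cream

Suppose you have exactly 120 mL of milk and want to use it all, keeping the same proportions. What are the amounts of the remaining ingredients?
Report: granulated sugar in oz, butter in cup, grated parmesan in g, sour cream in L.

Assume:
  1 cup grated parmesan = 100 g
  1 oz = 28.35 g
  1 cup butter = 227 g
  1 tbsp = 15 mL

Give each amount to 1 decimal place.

granulated sugar: 8.5 oz; butter: 4.0 cup; grated parmesan: 666.7 g; sour cream: 0.7 L

The original recipe has 45 mL of milk, so the scaling factor is 120 ÷ 45 = 8/3.
granulated sugar: 90 g × 8/3 ÷ 28.35 g/oz ≈ 8.5 oz
butter: 12 oz × 8/3 × 28.35 g/oz ÷ 227 g/cup ≈ 4.0 cup
grated parmesan: 2.5 cup × 8/3 × 100 g/cup ≈ 666.7 g
sour cream: 0.25 L × 8/3 ≈ 0.7 L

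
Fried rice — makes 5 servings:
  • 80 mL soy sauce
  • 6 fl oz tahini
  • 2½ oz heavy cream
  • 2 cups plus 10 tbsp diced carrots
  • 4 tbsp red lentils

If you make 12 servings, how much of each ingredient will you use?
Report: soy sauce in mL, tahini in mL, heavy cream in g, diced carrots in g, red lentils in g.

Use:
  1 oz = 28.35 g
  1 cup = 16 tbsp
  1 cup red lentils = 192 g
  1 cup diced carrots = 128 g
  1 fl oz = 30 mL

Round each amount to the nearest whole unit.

Scaling factor: 12/5 = 2.4.
soy sauce: 80 mL × 12/5 = 192 mL
tahini: 6 fl oz × 12/5 × 30 mL/fl oz = 432 mL
heavy cream: 2.5 oz × 12/5 × 28.35 g/oz ≈ 170 g
diced carrots: (2 cup + 10 tbsp = 2.625 cup) × 12/5 × 128 g/cup ≈ 806 g
red lentils: 4 tbsp × 12/5 ÷ 16 tbsp/cup × 192 g/cup ≈ 115 g

soy sauce: 192 mL; tahini: 432 mL; heavy cream: 170 g; diced carrots: 806 g; red lentils: 115 g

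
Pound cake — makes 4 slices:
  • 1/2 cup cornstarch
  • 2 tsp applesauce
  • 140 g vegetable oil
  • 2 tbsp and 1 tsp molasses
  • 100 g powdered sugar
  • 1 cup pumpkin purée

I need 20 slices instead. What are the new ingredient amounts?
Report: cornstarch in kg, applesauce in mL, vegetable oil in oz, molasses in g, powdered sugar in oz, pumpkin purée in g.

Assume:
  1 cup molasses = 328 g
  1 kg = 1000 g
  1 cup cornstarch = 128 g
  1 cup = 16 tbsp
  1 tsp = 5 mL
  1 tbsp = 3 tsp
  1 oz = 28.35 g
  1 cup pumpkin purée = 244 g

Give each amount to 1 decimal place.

Scaling factor: 20/4 = 5.
cornstarch: 0.5 cup × 5 × 128 g/cup ÷ 1000 g/kg ≈ 0.3 kg
applesauce: 2 tsp × 5 × 5 mL/tsp = 50.0 mL
vegetable oil: 140 g × 5 ÷ 28.35 g/oz ≈ 24.7 oz
molasses: (2 tbsp + 1 tsp = 7/3 tbsp) × 5 ÷ 16 tbsp/cup × 328 g/cup ≈ 239.2 g
powdered sugar: 100 g × 5 ÷ 28.35 g/oz ≈ 17.6 oz
pumpkin purée: 1 cup × 5 × 244 g/cup = 1220.0 g

cornstarch: 0.3 kg; applesauce: 50.0 mL; vegetable oil: 24.7 oz; molasses: 239.2 g; powdered sugar: 17.6 oz; pumpkin purée: 1220.0 g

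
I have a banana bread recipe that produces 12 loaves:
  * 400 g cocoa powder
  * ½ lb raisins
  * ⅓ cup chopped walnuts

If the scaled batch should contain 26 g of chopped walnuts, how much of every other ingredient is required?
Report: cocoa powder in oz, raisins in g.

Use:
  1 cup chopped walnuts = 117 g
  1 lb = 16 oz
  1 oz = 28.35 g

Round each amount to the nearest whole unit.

cocoa powder: 9 oz; raisins: 151 g

The original recipe has 39 g of chopped walnuts, so the scaling factor is 26 ÷ 39 = 2/3.
cocoa powder: 400 g × 2/3 ÷ 28.35 g/oz ≈ 9 oz
raisins: 0.5 lb × 2/3 × 16 oz/lb × 28.35 g/oz ≈ 151 g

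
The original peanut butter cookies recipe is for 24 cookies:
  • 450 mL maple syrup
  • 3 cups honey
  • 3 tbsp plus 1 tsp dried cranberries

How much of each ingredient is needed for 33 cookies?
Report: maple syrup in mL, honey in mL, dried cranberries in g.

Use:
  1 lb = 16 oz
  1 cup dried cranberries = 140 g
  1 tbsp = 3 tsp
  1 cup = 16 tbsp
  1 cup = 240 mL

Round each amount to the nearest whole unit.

Scaling factor: 33/24 = 11/8 = 1.375.
maple syrup: 450 mL × 11/8 ≈ 619 mL
honey: 3 cup × 11/8 × 240 mL/cup = 990 mL
dried cranberries: (3 tbsp + 1 tsp = 10/3 tbsp) × 11/8 ÷ 16 tbsp/cup × 140 g/cup ≈ 40 g

maple syrup: 619 mL; honey: 990 mL; dried cranberries: 40 g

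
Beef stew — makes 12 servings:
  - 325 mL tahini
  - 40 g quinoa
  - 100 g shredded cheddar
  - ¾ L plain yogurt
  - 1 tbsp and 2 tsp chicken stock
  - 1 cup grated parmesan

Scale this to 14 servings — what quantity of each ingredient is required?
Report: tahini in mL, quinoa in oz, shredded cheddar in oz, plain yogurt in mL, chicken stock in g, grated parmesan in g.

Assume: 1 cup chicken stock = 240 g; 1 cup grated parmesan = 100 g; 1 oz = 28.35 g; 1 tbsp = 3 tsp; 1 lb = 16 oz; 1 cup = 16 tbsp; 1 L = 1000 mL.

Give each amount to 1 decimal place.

Scaling factor: 14/12 = 7/6.
tahini: 325 mL × 7/6 ≈ 379.2 mL
quinoa: 40 g × 7/6 ÷ 28.35 g/oz ≈ 1.6 oz
shredded cheddar: 100 g × 7/6 ÷ 28.35 g/oz ≈ 4.1 oz
plain yogurt: 0.75 L × 7/6 × 1000 mL/L = 875.0 mL
chicken stock: (1 tbsp + 2 tsp = 5/3 tbsp) × 7/6 ÷ 16 tbsp/cup × 240 g/cup ≈ 29.2 g
grated parmesan: 1 cup × 7/6 × 100 g/cup ≈ 116.7 g

tahini: 379.2 mL; quinoa: 1.6 oz; shredded cheddar: 4.1 oz; plain yogurt: 875.0 mL; chicken stock: 29.2 g; grated parmesan: 116.7 g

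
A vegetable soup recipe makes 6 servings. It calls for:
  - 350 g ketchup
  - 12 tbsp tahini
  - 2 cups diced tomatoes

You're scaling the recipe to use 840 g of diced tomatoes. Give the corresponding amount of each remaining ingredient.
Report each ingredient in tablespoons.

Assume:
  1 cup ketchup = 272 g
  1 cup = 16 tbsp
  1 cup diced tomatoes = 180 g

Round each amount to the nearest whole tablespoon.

ketchup: 48 tbsp; tahini: 28 tbsp

The original recipe has 360 g of diced tomatoes, so the scaling factor is 840 ÷ 360 = 7/3.
ketchup: 350 g × 7/3 ÷ 272 g/cup × 16 tbsp/cup ≈ 48 tbsp
tahini: 12 tbsp × 7/3 = 28 tbsp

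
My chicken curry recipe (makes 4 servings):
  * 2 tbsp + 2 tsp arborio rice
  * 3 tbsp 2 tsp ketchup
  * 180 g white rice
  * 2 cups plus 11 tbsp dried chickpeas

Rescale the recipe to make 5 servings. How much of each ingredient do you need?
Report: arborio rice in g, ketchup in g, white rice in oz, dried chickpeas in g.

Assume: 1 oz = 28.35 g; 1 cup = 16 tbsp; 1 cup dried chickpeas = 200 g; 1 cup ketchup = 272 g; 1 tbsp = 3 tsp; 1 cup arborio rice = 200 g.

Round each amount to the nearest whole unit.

Scaling factor: 5/4 = 1.25.
arborio rice: (2 tbsp + 2 tsp = 8/3 tbsp) × 5/4 ÷ 16 tbsp/cup × 200 g/cup ≈ 42 g
ketchup: (3 tbsp + 2 tsp = 11/3 tbsp) × 5/4 ÷ 16 tbsp/cup × 272 g/cup ≈ 78 g
white rice: 180 g × 5/4 ÷ 28.35 g/oz ≈ 8 oz
dried chickpeas: (2 cup + 11 tbsp = 2.6875 cup) × 5/4 × 200 g/cup ≈ 672 g

arborio rice: 42 g; ketchup: 78 g; white rice: 8 oz; dried chickpeas: 672 g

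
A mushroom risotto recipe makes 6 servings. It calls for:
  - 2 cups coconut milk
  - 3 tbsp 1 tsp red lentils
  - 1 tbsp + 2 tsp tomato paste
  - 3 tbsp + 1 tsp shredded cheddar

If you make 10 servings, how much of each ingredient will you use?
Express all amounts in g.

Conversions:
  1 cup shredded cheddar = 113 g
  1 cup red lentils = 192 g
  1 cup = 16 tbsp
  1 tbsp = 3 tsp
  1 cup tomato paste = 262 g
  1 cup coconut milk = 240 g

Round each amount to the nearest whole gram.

Scaling factor: 10/6 = 5/3.
coconut milk: 2 cup × 5/3 × 240 g/cup = 800 g
red lentils: (3 tbsp + 1 tsp = 10/3 tbsp) × 5/3 ÷ 16 tbsp/cup × 192 g/cup ≈ 67 g
tomato paste: (1 tbsp + 2 tsp = 5/3 tbsp) × 5/3 ÷ 16 tbsp/cup × 262 g/cup ≈ 45 g
shredded cheddar: (3 tbsp + 1 tsp = 10/3 tbsp) × 5/3 ÷ 16 tbsp/cup × 113 g/cup ≈ 39 g

coconut milk: 800 g; red lentils: 67 g; tomato paste: 45 g; shredded cheddar: 39 g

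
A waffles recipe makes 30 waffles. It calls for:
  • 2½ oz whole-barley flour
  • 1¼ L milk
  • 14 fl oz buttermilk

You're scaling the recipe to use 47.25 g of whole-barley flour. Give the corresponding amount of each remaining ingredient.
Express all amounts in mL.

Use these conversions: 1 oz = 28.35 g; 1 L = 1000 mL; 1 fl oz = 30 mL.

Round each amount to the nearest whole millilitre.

The original recipe has 70.875 g of whole-barley flour, so the scaling factor is 47.25 ÷ 70.875 = 2/3.
milk: 1.25 L × 2/3 × 1000 mL/L ≈ 833 mL
buttermilk: 14 fl oz × 2/3 × 30 mL/fl oz = 280 mL

milk: 833 mL; buttermilk: 280 mL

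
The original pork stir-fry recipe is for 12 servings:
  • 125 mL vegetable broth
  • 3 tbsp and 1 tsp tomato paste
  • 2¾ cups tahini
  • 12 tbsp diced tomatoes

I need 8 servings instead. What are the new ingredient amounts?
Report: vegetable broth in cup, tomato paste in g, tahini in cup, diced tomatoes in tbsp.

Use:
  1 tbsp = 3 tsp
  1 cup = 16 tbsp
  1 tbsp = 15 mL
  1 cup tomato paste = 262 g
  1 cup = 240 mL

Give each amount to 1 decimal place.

vegetable broth: 0.3 cup; tomato paste: 36.4 g; tahini: 1.8 cup; diced tomatoes: 8.0 tbsp

Scaling factor: 8/12 = 2/3.
vegetable broth: 125 mL × 2/3 ÷ 240 mL/cup ≈ 0.3 cup
tomato paste: (3 tbsp + 1 tsp = 10/3 tbsp) × 2/3 ÷ 16 tbsp/cup × 262 g/cup ≈ 36.4 g
tahini: 2.75 cup × 2/3 ≈ 1.8 cup
diced tomatoes: 12 tbsp × 2/3 = 8.0 tbsp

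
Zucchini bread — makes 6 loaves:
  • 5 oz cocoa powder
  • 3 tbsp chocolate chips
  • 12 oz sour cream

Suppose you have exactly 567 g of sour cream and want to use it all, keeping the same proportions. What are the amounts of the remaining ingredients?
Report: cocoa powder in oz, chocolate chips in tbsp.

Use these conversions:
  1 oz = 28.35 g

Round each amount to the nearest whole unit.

cocoa powder: 8 oz; chocolate chips: 5 tbsp

The original recipe has 340.2 g of sour cream, so the scaling factor is 567 ÷ 340.2 = 5/3.
cocoa powder: 5 oz × 5/3 ≈ 8 oz
chocolate chips: 3 tbsp × 5/3 = 5 tbsp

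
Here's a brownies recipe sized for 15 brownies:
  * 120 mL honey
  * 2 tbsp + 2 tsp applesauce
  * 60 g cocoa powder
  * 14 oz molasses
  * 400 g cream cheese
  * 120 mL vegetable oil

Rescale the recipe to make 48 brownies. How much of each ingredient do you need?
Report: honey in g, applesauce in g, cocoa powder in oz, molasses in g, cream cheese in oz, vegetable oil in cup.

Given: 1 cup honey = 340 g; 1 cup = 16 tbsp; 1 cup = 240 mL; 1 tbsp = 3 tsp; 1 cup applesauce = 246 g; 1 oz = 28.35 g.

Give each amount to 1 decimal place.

Scaling factor: 48/15 = 16/5 = 3.2.
honey: 120 mL × 16/5 ÷ 240 mL/cup × 340 g/cup = 544.0 g
applesauce: (2 tbsp + 2 tsp = 8/3 tbsp) × 16/5 ÷ 16 tbsp/cup × 246 g/cup = 131.2 g
cocoa powder: 60 g × 16/5 ÷ 28.35 g/oz ≈ 6.8 oz
molasses: 14 oz × 16/5 × 28.35 g/oz ≈ 1270.1 g
cream cheese: 400 g × 16/5 ÷ 28.35 g/oz ≈ 45.1 oz
vegetable oil: 120 mL × 16/5 ÷ 240 mL/cup = 1.6 cup

honey: 544.0 g; applesauce: 131.2 g; cocoa powder: 6.8 oz; molasses: 1270.1 g; cream cheese: 45.1 oz; vegetable oil: 1.6 cup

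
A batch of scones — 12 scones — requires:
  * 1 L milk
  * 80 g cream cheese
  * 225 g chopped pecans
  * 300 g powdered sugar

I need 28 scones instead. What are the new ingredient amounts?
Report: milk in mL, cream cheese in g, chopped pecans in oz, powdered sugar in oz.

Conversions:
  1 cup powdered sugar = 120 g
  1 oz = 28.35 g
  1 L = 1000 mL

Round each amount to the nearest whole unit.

milk: 2333 mL; cream cheese: 187 g; chopped pecans: 19 oz; powdered sugar: 25 oz

Scaling factor: 28/12 = 7/3.
milk: 1 L × 7/3 × 1000 mL/L ≈ 2333 mL
cream cheese: 80 g × 7/3 ≈ 187 g
chopped pecans: 225 g × 7/3 ÷ 28.35 g/oz ≈ 19 oz
powdered sugar: 300 g × 7/3 ÷ 28.35 g/oz ≈ 25 oz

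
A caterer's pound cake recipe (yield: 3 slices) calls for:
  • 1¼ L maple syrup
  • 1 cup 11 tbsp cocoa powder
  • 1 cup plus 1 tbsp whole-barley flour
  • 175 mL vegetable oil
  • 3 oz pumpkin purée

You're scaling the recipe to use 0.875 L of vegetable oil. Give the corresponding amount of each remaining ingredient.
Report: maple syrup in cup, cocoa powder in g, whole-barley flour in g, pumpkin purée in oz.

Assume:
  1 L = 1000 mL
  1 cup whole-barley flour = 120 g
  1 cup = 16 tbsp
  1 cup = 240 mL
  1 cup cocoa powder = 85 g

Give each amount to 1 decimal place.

The original recipe has 0.175 L of vegetable oil, so the scaling factor is 0.875 ÷ 0.175 = 5.
maple syrup: 1.25 L × 5 × 1000 mL/L ÷ 240 mL/cup ≈ 26.0 cup
cocoa powder: (1 cup + 11 tbsp = 1.6875 cup) × 5 × 85 g/cup ≈ 717.2 g
whole-barley flour: (1 cup + 1 tbsp = 1.0625 cup) × 5 × 120 g/cup = 637.5 g
pumpkin purée: 3 oz × 5 = 15.0 oz

maple syrup: 26.0 cup; cocoa powder: 717.2 g; whole-barley flour: 637.5 g; pumpkin purée: 15.0 oz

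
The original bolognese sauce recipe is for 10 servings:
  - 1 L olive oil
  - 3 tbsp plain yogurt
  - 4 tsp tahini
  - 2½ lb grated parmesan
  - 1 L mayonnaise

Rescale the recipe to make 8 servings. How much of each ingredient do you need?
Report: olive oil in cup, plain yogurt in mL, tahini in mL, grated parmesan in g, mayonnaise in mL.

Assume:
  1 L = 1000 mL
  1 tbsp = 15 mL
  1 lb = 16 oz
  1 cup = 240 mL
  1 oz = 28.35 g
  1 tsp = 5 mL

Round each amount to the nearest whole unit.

Scaling factor: 8/10 = 4/5 = 0.8.
olive oil: 1 L × 4/5 × 1000 mL/L ÷ 240 mL/cup ≈ 3 cup
plain yogurt: 3 tbsp × 4/5 × 15 mL/tbsp = 36 mL
tahini: 4 tsp × 4/5 × 5 mL/tsp = 16 mL
grated parmesan: 2.5 lb × 4/5 × 16 oz/lb × 28.35 g/oz ≈ 907 g
mayonnaise: 1 L × 4/5 × 1000 mL/L = 800 mL

olive oil: 3 cup; plain yogurt: 36 mL; tahini: 16 mL; grated parmesan: 907 g; mayonnaise: 800 mL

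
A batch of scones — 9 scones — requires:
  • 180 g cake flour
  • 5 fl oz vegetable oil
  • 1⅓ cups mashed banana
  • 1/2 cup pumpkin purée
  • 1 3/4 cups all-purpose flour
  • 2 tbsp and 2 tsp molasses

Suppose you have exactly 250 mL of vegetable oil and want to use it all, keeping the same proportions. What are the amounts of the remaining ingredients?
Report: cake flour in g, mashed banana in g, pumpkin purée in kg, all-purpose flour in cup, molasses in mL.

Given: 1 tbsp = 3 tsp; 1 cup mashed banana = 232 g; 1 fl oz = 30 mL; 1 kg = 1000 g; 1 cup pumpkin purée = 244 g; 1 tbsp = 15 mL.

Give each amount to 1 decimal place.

cake flour: 300.0 g; mashed banana: 515.6 g; pumpkin purée: 0.2 kg; all-purpose flour: 2.9 cup; molasses: 66.7 mL

The original recipe has 150 mL of vegetable oil, so the scaling factor is 250 ÷ 150 = 5/3.
cake flour: 180 g × 5/3 = 300.0 g
mashed banana: 4/3 cup × 5/3 × 232 g/cup ≈ 515.6 g
pumpkin purée: 0.5 cup × 5/3 × 244 g/cup ÷ 1000 g/kg ≈ 0.2 kg
all-purpose flour: 1.75 cup × 5/3 ≈ 2.9 cup
molasses: (2 tbsp + 2 tsp = 8/3 tbsp) × 5/3 × 15 mL/tbsp ≈ 66.7 mL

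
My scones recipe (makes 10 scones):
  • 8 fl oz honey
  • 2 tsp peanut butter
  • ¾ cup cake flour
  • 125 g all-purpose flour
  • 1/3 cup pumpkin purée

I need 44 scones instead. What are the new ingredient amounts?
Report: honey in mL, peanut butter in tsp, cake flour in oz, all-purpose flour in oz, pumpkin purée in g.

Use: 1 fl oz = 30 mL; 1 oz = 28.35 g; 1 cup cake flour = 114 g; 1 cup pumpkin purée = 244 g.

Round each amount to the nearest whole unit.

honey: 1056 mL; peanut butter: 9 tsp; cake flour: 13 oz; all-purpose flour: 19 oz; pumpkin purée: 358 g

Scaling factor: 44/10 = 22/5 = 4.4.
honey: 8 fl oz × 22/5 × 30 mL/fl oz = 1056 mL
peanut butter: 2 tsp × 22/5 ≈ 9 tsp
cake flour: 0.75 cup × 22/5 × 114 g/cup ÷ 28.35 g/oz ≈ 13 oz
all-purpose flour: 125 g × 22/5 ÷ 28.35 g/oz ≈ 19 oz
pumpkin purée: 1/3 cup × 22/5 × 244 g/cup ≈ 358 g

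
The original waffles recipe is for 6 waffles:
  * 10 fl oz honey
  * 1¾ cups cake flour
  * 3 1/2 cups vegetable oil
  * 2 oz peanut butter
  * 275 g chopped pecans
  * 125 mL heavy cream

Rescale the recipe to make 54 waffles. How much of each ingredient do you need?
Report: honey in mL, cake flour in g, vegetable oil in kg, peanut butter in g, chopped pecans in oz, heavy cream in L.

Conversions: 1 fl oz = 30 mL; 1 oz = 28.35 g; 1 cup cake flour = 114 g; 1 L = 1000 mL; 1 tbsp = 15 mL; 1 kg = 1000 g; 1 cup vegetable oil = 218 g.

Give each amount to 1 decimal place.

honey: 2700.0 mL; cake flour: 1795.5 g; vegetable oil: 6.9 kg; peanut butter: 510.3 g; chopped pecans: 87.3 oz; heavy cream: 1.1 L

Scaling factor: 54/6 = 9.
honey: 10 fl oz × 9 × 30 mL/fl oz = 2700.0 mL
cake flour: 1.75 cup × 9 × 114 g/cup = 1795.5 g
vegetable oil: 3.5 cup × 9 × 218 g/cup ÷ 1000 g/kg ≈ 6.9 kg
peanut butter: 2 oz × 9 × 28.35 g/oz = 510.3 g
chopped pecans: 275 g × 9 ÷ 28.35 g/oz ≈ 87.3 oz
heavy cream: 125 mL × 9 ÷ 1000 mL/L ≈ 1.1 L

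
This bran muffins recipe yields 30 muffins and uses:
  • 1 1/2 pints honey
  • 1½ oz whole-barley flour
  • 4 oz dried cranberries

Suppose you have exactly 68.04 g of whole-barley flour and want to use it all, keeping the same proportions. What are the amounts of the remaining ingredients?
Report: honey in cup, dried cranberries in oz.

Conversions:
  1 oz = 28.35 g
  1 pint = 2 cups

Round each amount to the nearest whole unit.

honey: 5 cup; dried cranberries: 6 oz

The original recipe has 42.525 g of whole-barley flour, so the scaling factor is 68.04 ÷ 42.525 = 8/5 = 1.6.
honey: 1.5 pint × 8/5 × 2 cup/pint ≈ 5 cup
dried cranberries: 4 oz × 8/5 ≈ 6 oz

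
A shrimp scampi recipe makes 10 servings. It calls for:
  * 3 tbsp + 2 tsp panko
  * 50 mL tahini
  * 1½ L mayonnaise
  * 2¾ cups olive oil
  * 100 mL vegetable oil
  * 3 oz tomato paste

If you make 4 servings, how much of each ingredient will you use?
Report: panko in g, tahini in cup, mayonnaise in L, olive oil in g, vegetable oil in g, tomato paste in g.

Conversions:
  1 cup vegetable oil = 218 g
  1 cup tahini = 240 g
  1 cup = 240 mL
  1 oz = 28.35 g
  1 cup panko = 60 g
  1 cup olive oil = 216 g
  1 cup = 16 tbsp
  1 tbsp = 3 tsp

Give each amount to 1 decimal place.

panko: 5.5 g; tahini: 0.1 cup; mayonnaise: 0.6 L; olive oil: 237.6 g; vegetable oil: 36.3 g; tomato paste: 34.0 g

Scaling factor: 4/10 = 2/5 = 0.4.
panko: (3 tbsp + 2 tsp = 11/3 tbsp) × 2/5 ÷ 16 tbsp/cup × 60 g/cup = 5.5 g
tahini: 50 mL × 2/5 ÷ 240 mL/cup ≈ 0.1 cup
mayonnaise: 1.5 L × 2/5 = 0.6 L
olive oil: 2.75 cup × 2/5 × 216 g/cup = 237.6 g
vegetable oil: 100 mL × 2/5 ÷ 240 mL/cup × 218 g/cup ≈ 36.3 g
tomato paste: 3 oz × 2/5 × 28.35 g/oz ≈ 34.0 g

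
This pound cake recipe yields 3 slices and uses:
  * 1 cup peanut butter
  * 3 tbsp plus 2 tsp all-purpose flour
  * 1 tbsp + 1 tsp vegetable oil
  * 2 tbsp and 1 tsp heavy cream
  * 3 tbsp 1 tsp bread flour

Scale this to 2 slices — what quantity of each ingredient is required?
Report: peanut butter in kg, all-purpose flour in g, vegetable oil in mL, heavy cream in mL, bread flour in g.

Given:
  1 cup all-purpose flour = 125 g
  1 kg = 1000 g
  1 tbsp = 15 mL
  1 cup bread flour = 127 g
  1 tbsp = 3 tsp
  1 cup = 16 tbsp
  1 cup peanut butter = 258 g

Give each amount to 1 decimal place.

Scaling factor: 2/3.
peanut butter: 1 cup × 2/3 × 258 g/cup ÷ 1000 g/kg ≈ 0.2 kg
all-purpose flour: (3 tbsp + 2 tsp = 11/3 tbsp) × 2/3 ÷ 16 tbsp/cup × 125 g/cup ≈ 19.1 g
vegetable oil: (1 tbsp + 1 tsp = 4/3 tbsp) × 2/3 × 15 mL/tbsp ≈ 13.3 mL
heavy cream: (2 tbsp + 1 tsp = 7/3 tbsp) × 2/3 × 15 mL/tbsp ≈ 23.3 mL
bread flour: (3 tbsp + 1 tsp = 10/3 tbsp) × 2/3 ÷ 16 tbsp/cup × 127 g/cup ≈ 17.6 g

peanut butter: 0.2 kg; all-purpose flour: 19.1 g; vegetable oil: 13.3 mL; heavy cream: 23.3 mL; bread flour: 17.6 g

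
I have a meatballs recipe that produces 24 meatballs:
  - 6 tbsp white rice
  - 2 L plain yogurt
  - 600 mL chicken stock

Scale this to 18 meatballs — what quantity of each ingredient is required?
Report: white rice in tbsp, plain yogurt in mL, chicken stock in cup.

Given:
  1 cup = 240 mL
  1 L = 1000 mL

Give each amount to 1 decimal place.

white rice: 4.5 tbsp; plain yogurt: 1500.0 mL; chicken stock: 1.9 cup

Scaling factor: 18/24 = 3/4 = 0.75.
white rice: 6 tbsp × 3/4 = 4.5 tbsp
plain yogurt: 2 L × 3/4 × 1000 mL/L = 1500.0 mL
chicken stock: 600 mL × 3/4 ÷ 240 mL/cup ≈ 1.9 cup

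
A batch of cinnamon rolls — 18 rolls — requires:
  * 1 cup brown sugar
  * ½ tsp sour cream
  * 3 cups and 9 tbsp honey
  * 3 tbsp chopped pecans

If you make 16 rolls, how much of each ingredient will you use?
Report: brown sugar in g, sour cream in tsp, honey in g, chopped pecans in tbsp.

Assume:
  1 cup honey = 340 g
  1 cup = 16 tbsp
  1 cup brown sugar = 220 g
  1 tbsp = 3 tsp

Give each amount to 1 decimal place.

Scaling factor: 16/18 = 8/9.
brown sugar: 1 cup × 8/9 × 220 g/cup ≈ 195.6 g
sour cream: 0.5 tsp × 8/9 ≈ 0.4 tsp
honey: (3 cup + 9 tbsp = 3.5625 cup) × 8/9 × 340 g/cup ≈ 1076.7 g
chopped pecans: 3 tbsp × 8/9 ≈ 2.7 tbsp

brown sugar: 195.6 g; sour cream: 0.4 tsp; honey: 1076.7 g; chopped pecans: 2.7 tbsp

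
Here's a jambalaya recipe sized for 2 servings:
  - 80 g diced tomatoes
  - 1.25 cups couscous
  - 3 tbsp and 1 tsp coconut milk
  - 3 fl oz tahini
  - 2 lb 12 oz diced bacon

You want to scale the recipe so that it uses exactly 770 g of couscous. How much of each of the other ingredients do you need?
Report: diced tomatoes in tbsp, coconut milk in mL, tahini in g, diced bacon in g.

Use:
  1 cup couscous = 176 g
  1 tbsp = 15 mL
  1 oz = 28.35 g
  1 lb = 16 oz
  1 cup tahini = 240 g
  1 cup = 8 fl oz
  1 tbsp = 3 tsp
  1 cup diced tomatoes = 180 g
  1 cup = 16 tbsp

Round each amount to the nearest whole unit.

The original recipe has 220 g of couscous, so the scaling factor is 770 ÷ 220 = 7/2 = 3.5.
diced tomatoes: 80 g × 7/2 ÷ 180 g/cup × 16 tbsp/cup ≈ 25 tbsp
coconut milk: (3 tbsp + 1 tsp = 10/3 tbsp) × 7/2 × 15 mL/tbsp = 175 mL
tahini: 3 fl oz × 7/2 ÷ 8 fl oz/cup × 240 g/cup = 315 g
diced bacon: (2 lb + 12 oz = 2.75 lb) × 7/2 × 16 oz/lb × 28.35 g/oz ≈ 4366 g

diced tomatoes: 25 tbsp; coconut milk: 175 mL; tahini: 315 g; diced bacon: 4366 g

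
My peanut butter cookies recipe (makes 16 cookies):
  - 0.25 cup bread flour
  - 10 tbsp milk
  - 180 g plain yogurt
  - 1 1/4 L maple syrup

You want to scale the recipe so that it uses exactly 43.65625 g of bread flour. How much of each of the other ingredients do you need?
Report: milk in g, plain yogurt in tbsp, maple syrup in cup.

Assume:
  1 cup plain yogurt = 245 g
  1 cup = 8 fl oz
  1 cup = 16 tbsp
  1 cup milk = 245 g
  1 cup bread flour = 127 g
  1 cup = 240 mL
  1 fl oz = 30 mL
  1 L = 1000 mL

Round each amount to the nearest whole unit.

The original recipe has 31.75 g of bread flour, so the scaling factor is 43.65625 ÷ 31.75 = 11/8 = 1.375.
milk: 10 tbsp × 11/8 ÷ 16 tbsp/cup × 245 g/cup ≈ 211 g
plain yogurt: 180 g × 11/8 ÷ 245 g/cup × 16 tbsp/cup ≈ 16 tbsp
maple syrup: 1.25 L × 11/8 × 1000 mL/L ÷ 240 mL/cup ≈ 7 cup

milk: 211 g; plain yogurt: 16 tbsp; maple syrup: 7 cup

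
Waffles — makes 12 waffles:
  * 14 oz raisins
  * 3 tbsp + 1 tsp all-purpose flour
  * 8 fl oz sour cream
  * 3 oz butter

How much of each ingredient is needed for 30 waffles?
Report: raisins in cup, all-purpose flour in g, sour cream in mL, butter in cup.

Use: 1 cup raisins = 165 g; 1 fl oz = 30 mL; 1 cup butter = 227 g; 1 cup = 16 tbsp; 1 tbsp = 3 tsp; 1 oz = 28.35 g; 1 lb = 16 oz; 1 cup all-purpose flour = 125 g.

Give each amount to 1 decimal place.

Scaling factor: 30/12 = 5/2 = 2.5.
raisins: 14 oz × 5/2 × 28.35 g/oz ÷ 165 g/cup ≈ 6.0 cup
all-purpose flour: (3 tbsp + 1 tsp = 10/3 tbsp) × 5/2 ÷ 16 tbsp/cup × 125 g/cup ≈ 65.1 g
sour cream: 8 fl oz × 5/2 × 30 mL/fl oz = 600.0 mL
butter: 3 oz × 5/2 × 28.35 g/oz ÷ 227 g/cup ≈ 0.9 cup

raisins: 6.0 cup; all-purpose flour: 65.1 g; sour cream: 600.0 mL; butter: 0.9 cup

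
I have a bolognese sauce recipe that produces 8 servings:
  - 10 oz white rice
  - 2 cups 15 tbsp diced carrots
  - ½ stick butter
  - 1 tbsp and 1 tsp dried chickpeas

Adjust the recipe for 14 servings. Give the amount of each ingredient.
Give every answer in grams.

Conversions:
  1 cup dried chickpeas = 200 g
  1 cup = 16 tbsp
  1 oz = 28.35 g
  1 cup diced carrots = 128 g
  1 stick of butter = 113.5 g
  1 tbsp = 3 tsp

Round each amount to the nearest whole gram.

Scaling factor: 14/8 = 7/4 = 1.75.
white rice: 10 oz × 7/4 × 28.35 g/oz ≈ 496 g
diced carrots: (2 cup + 15 tbsp = 2.9375 cup) × 7/4 × 128 g/cup = 658 g
butter: 0.5 stick × 7/4 × 113.5 g/stick ≈ 99 g
dried chickpeas: (1 tbsp + 1 tsp = 4/3 tbsp) × 7/4 ÷ 16 tbsp/cup × 200 g/cup ≈ 29 g

white rice: 496 g; diced carrots: 658 g; butter: 99 g; dried chickpeas: 29 g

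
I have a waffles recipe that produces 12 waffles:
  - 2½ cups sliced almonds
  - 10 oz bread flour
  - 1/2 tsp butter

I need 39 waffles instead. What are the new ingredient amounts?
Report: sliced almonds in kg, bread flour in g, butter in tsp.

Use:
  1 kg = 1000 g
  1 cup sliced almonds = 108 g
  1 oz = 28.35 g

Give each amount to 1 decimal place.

sliced almonds: 0.9 kg; bread flour: 921.4 g; butter: 1.6 tsp

Scaling factor: 39/12 = 13/4 = 3.25.
sliced almonds: 2.5 cup × 13/4 × 108 g/cup ÷ 1000 g/kg ≈ 0.9 kg
bread flour: 10 oz × 13/4 × 28.35 g/oz ≈ 921.4 g
butter: 0.5 tsp × 13/4 ≈ 1.6 tsp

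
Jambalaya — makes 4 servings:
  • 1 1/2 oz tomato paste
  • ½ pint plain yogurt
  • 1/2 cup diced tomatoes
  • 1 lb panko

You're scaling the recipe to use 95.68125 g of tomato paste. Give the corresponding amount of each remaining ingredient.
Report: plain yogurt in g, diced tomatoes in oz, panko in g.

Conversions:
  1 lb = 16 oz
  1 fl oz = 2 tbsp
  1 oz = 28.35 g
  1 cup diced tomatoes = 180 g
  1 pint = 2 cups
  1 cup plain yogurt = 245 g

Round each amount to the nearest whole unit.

plain yogurt: 551 g; diced tomatoes: 7 oz; panko: 1021 g

The original recipe has 42.525 g of tomato paste, so the scaling factor is 95.68125 ÷ 42.525 = 9/4 = 2.25.
plain yogurt: 0.5 pint × 9/4 × 2 cup/pint × 245 g/cup ≈ 551 g
diced tomatoes: 0.5 cup × 9/4 × 180 g/cup ÷ 28.35 g/oz ≈ 7 oz
panko: 1 lb × 9/4 × 16 oz/lb × 28.35 g/oz ≈ 1021 g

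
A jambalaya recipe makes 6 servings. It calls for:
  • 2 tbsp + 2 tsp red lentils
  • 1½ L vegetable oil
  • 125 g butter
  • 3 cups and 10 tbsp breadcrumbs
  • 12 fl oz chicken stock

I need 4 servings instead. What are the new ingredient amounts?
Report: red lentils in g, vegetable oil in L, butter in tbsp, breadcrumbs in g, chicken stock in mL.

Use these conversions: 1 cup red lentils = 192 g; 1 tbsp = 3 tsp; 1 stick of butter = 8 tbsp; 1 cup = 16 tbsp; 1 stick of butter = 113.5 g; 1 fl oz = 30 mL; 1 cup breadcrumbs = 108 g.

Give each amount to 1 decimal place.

Scaling factor: 4/6 = 2/3.
red lentils: (2 tbsp + 2 tsp = 8/3 tbsp) × 2/3 ÷ 16 tbsp/cup × 192 g/cup ≈ 21.3 g
vegetable oil: 1.5 L × 2/3 = 1.0 L
butter: 125 g × 2/3 ÷ 113.5 g/stick × 8 tbsp/stick ≈ 5.9 tbsp
breadcrumbs: (3 cup + 10 tbsp = 3.625 cup) × 2/3 × 108 g/cup = 261.0 g
chicken stock: 12 fl oz × 2/3 × 30 mL/fl oz = 240.0 mL

red lentils: 21.3 g; vegetable oil: 1.0 L; butter: 5.9 tbsp; breadcrumbs: 261.0 g; chicken stock: 240.0 mL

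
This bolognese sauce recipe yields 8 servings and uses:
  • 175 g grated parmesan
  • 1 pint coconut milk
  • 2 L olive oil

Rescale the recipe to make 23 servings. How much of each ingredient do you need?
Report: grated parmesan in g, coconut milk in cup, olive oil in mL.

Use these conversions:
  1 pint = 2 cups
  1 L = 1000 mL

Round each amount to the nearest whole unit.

Scaling factor: 23/8 = 2.875.
grated parmesan: 175 g × 23/8 ≈ 503 g
coconut milk: 1 pint × 23/8 × 2 cup/pint ≈ 6 cup
olive oil: 2 L × 23/8 × 1000 mL/L = 5750 mL

grated parmesan: 503 g; coconut milk: 6 cup; olive oil: 5750 mL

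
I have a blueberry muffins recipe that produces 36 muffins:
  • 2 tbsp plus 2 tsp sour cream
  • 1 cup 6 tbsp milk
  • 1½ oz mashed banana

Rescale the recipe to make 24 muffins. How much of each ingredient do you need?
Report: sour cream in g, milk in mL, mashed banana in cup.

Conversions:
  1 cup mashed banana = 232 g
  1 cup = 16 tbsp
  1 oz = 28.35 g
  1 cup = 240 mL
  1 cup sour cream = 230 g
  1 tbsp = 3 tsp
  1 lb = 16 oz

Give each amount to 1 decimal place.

Scaling factor: 24/36 = 2/3.
sour cream: (2 tbsp + 2 tsp = 8/3 tbsp) × 2/3 ÷ 16 tbsp/cup × 230 g/cup ≈ 25.6 g
milk: (1 cup + 6 tbsp = 1.375 cup) × 2/3 × 240 mL/cup = 220.0 mL
mashed banana: 1.5 oz × 2/3 × 28.35 g/oz ÷ 232 g/cup ≈ 0.1 cup

sour cream: 25.6 g; milk: 220.0 mL; mashed banana: 0.1 cup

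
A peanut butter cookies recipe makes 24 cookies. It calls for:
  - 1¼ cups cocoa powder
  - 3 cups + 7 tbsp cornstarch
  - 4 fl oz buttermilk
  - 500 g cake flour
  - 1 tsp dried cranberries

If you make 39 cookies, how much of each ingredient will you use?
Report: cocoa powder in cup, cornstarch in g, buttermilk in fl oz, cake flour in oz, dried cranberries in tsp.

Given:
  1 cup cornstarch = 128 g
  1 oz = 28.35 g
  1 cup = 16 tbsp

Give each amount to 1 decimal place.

cocoa powder: 2.0 cup; cornstarch: 715.0 g; buttermilk: 6.5 fl oz; cake flour: 28.7 oz; dried cranberries: 1.6 tsp

Scaling factor: 39/24 = 13/8 = 1.625.
cocoa powder: 1.25 cup × 13/8 ≈ 2.0 cup
cornstarch: (3 cup + 7 tbsp = 3.4375 cup) × 13/8 × 128 g/cup = 715.0 g
buttermilk: 4 fl oz × 13/8 = 6.5 fl oz
cake flour: 500 g × 13/8 ÷ 28.35 g/oz ≈ 28.7 oz
dried cranberries: 1 tsp × 13/8 ≈ 1.6 tsp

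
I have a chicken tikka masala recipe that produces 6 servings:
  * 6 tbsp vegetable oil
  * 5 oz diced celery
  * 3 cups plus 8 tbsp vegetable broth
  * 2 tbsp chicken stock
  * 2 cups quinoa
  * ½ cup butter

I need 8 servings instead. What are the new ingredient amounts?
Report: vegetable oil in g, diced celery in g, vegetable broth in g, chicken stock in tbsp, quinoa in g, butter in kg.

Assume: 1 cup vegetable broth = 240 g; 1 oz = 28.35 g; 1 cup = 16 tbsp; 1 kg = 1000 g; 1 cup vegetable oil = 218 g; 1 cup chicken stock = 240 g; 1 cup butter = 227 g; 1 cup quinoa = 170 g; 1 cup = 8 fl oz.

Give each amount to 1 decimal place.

Scaling factor: 8/6 = 4/3.
vegetable oil: 6 tbsp × 4/3 ÷ 16 tbsp/cup × 218 g/cup = 109.0 g
diced celery: 5 oz × 4/3 × 28.35 g/oz = 189.0 g
vegetable broth: (3 cup + 8 tbsp = 3.5 cup) × 4/3 × 240 g/cup = 1120.0 g
chicken stock: 2 tbsp × 4/3 ≈ 2.7 tbsp
quinoa: 2 cup × 4/3 × 170 g/cup ≈ 453.3 g
butter: 0.5 cup × 4/3 × 227 g/cup ÷ 1000 g/kg ≈ 0.2 kg

vegetable oil: 109.0 g; diced celery: 189.0 g; vegetable broth: 1120.0 g; chicken stock: 2.7 tbsp; quinoa: 453.3 g; butter: 0.2 kg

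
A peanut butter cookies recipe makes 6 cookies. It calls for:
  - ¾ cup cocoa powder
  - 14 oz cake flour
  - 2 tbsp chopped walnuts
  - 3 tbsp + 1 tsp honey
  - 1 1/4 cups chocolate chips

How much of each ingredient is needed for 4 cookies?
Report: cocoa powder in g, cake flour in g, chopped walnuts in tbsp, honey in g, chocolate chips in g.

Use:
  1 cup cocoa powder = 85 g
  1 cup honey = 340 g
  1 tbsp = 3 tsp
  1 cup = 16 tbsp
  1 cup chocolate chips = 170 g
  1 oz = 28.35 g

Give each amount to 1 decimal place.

Scaling factor: 4/6 = 2/3.
cocoa powder: 0.75 cup × 2/3 × 85 g/cup = 42.5 g
cake flour: 14 oz × 2/3 × 28.35 g/oz = 264.6 g
chopped walnuts: 2 tbsp × 2/3 ≈ 1.3 tbsp
honey: (3 tbsp + 1 tsp = 10/3 tbsp) × 2/3 ÷ 16 tbsp/cup × 340 g/cup ≈ 47.2 g
chocolate chips: 1.25 cup × 2/3 × 170 g/cup ≈ 141.7 g

cocoa powder: 42.5 g; cake flour: 264.6 g; chopped walnuts: 1.3 tbsp; honey: 47.2 g; chocolate chips: 141.7 g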